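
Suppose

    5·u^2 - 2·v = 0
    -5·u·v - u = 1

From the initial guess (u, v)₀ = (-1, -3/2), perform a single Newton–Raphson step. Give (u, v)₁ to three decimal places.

(-0.324, -0.878)

At (-1, -3/2): F = (8.000, -7.500).
Jacobian J = [[10·u, -2], [-5·v - 1, -5·u]].
At the point, J = [[-10.000, -2.000], [6.500, 5.000]] (det J = -37.000).
Solving J·Δ = −F gives Δ = (0.676, 0.622).
Then the next iterate is (u, v)₁ = (-0.324, -0.878).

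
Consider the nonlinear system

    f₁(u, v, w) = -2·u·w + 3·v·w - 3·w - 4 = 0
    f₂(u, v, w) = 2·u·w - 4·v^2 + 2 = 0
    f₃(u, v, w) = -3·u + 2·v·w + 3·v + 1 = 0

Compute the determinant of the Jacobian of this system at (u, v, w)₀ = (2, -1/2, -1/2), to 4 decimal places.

J = [[-2·w, 3·w, -2·u + 3·v - 3], [2·w, -8·v, 2·u], [-3, 2·w + 3, 2·v]].
At the point, J = [[1.0000, -1.5000, -8.5000], [-1.0000, 4.0000, 4.0000], [-3.0000, 2.0000, -1.0000]].
det J = -77.5000.

-77.5000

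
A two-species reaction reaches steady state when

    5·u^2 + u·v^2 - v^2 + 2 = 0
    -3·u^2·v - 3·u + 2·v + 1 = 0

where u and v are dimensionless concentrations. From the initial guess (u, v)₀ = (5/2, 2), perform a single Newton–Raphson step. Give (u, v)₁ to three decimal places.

(1.049, 2.470)

At (5/2, 2): F = (39.250, -40.000).
Jacobian J = [[10·u + v^2, 2·u·v - 2·v], [-6·u·v - 3, -3·u^2 + 2]].
At the point, J = [[29.000, 6.000], [-33.000, -16.750]] (det J = -287.750).
Solving J·Δ = −F gives Δ = (-1.451, 0.470).
Then the next iterate is (u, v)₁ = (1.049, 2.470).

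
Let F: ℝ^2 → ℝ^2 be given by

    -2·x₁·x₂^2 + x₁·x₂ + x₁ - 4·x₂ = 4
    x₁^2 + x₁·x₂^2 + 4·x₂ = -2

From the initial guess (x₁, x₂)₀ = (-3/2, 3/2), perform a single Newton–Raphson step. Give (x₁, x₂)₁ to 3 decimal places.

At (-3/2, 3/2): F = (-7.000, 6.875).
Jacobian J = [[-2·x₂^2 + x₂ + 1, -4·x₁·x₂ + x₁ - 4], [2·x₁ + x₂^2, 2·x₁·x₂ + 4]].
At the point, J = [[-2.000, 3.500], [-0.750, -0.500]] (det J = 3.625).
Solving J·Δ = −F gives Δ = (5.672, 5.241).
Then the next iterate is (x₁, x₂)₁ = (4.172, 6.741).

(4.172, 6.741)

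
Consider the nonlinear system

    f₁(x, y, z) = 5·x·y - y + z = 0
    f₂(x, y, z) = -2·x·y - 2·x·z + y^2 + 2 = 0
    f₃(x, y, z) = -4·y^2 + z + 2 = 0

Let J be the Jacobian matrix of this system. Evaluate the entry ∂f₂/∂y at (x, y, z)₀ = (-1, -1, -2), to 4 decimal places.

0.0000

∂f₂/∂y = -2·x + 2·y.
At (-1, -1, -2) this is 0.0000.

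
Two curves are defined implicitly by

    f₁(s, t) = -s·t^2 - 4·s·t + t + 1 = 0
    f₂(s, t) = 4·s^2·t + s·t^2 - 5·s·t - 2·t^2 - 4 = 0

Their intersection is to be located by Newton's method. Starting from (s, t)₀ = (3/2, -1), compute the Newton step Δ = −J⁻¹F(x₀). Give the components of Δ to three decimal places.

(-0.167, 2.000)

At (3/2, -1): F = (4.500, -6.000).
Jacobian J = [[-t^2 - 4·t, -2·s·t - 4·s + 1], [8·s·t + t^2 - 5·t, 4·s^2 + 2·s·t - 5·s - 4·t]].
At the point, J = [[3.000, -2.000], [-6.000, 2.500]] (det J = -4.500).
Solving J·Δ = −F gives Δ = (-0.167, 2.000).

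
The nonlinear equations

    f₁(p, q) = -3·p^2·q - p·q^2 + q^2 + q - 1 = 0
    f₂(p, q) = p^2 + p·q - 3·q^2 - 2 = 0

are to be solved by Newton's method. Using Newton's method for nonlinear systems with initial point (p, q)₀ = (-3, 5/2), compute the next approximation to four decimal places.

At (-3, 5/2): F = (-41.0000, -19.2500).
Jacobian J = [[-6·p·q - q^2, -3·p^2 - 2·p·q + 2·q + 1], [2·p + q, p - 6·q]].
At the point, J = [[38.7500, -6.0000], [-3.5000, -18.0000]] (det J = -718.5000).
Solving J·Δ = −F gives Δ = (0.8664, -1.2379).
Then the next iterate is (p, q)₁ = (-2.1336, 1.2621).

(-2.1336, 1.2621)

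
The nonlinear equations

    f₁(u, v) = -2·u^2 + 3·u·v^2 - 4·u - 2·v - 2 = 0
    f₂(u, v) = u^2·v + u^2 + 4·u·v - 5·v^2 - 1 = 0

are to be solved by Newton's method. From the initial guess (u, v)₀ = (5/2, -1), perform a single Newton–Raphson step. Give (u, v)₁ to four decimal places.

(0.6338, -0.6748)

At (5/2, -1): F = (-15.0000, -16.0000).
Jacobian J = [[-4·u + 3·v^2 - 4, 6·u·v - 2], [2·u·v + 2·u + 4·v, u^2 + 4·u - 10·v]].
At the point, J = [[-11.0000, -17.0000], [-4.0000, 26.2500]] (det J = -356.7500).
Solving J·Δ = −F gives Δ = (-1.8662, 0.3252).
Then the next iterate is (u, v)₁ = (0.6338, -0.6748).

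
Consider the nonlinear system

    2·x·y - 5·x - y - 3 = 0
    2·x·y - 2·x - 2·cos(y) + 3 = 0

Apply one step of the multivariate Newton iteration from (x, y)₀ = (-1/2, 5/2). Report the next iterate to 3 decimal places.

(-1.354, -0.250)

At (-1/2, 5/2): F = (-5.500, 3.10229).
Jacobian J = [[2·y - 5, 2·x - 1], [2·y - 2, 2·x + 2·sin(y)]].
At the point, J = [[0.000, -2.000], [3.000, 0.19694]] (det J = 6.000).
Solving J·Δ = −F gives Δ = (-0.854, -2.750).
Then the next iterate is (x, y)₁ = (-1.354, -0.250).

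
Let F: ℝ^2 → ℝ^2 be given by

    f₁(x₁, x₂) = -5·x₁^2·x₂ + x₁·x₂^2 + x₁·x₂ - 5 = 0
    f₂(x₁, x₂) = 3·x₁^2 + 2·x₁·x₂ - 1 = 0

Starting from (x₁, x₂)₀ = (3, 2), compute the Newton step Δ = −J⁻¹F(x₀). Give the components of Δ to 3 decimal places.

(-2.018, 1.065)

At (3, 2): F = (-77.000, 38.000).
Jacobian J = [[-10·x₁·x₂ + x₂^2 + x₂, -5·x₁^2 + 2·x₁·x₂ + x₁], [6·x₁ + 2·x₂, 2·x₁]].
At the point, J = [[-54.000, -30.000], [22.000, 6.000]] (det J = 336.000).
Solving J·Δ = −F gives Δ = (-2.018, 1.065).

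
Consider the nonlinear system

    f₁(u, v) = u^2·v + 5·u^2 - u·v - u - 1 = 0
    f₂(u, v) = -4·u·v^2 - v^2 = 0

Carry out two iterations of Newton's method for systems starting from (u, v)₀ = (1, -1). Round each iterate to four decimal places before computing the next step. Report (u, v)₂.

(0.5441, -0.3550)

At (1, -1): F = (3.0000, -5.0000).
Jacobian J = [[2·u·v + 10·u - v - 1, u^2 - u], [-4·v^2, -8·u·v - 2·v]].
At the point, J = [[8.0000, 0.0000], [-4.0000, 10.0000]] (det J = 80.0000).
Solving J·Δ = −F gives Δ = (-0.3750, 0.3500).
Then the next iterate is (u, v)₁ = (0.6250, -0.6500).
Round to (0.6250, -0.6500) and repeat: F = (0.480469, -1.478750), J = [[5.0875, -0.234375], [-1.6900, 4.5500]].
Δ = (-0.0809, 0.2950), so (u, v)₂ = (0.5441, -0.3550).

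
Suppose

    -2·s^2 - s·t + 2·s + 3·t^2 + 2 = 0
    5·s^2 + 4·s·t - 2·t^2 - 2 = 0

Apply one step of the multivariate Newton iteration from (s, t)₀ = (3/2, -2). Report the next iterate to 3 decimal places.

(0.419, -0.692)

At (3/2, -2): F = (15.500, -10.750).
Jacobian J = [[-4·s - t + 2, -s + 6·t], [10·s + 4·t, 4·s - 4·t]].
At the point, J = [[-2.000, -13.500], [7.000, 14.000]] (det J = 66.500).
Solving J·Δ = −F gives Δ = (-1.081, 1.308).
Then the next iterate is (s, t)₁ = (0.419, -0.692).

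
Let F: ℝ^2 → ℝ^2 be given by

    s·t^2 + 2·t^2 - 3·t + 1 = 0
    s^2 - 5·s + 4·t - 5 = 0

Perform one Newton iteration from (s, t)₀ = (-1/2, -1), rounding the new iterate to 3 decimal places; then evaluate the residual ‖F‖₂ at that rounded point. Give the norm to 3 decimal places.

At (-1/2, -1): F = (5.500, -6.250).
Jacobian J = [[t^2, 2·s·t + 4·t - 3], [2·s - 5, 4]].
At the point, J = [[1.000, -6.000], [-6.000, 4.000]] (det J = -32.000).
Solving J·Δ = −F gives Δ = (-0.484, 0.836).
Then the next iterate is (s, t)₁ = (-0.984, -0.164).
Re-evaluating at (-0.984, -0.164): F = (1.51933, 0.23226), so ‖F‖₂ = 1.537.

1.537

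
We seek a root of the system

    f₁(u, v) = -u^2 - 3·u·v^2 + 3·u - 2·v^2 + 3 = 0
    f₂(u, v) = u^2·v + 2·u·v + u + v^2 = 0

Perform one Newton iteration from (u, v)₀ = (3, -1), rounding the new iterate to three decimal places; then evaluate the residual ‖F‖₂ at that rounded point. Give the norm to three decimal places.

2.666

At (3, -1): F = (-8.000, -11.000).
Jacobian J = [[-2·u - 3·v^2 + 3, -6·u·v - 4·v], [2·u·v + 2·v + 1, u^2 + 2·u + 2·v]].
At the point, J = [[-6.000, 22.000], [-7.000, 13.000]] (det J = 76.000).
Solving J·Δ = −F gives Δ = (-1.816, -0.132).
Then the next iterate is (u, v)₁ = (1.184, -1.132).
Re-evaluating at (1.184, -1.132): F = (-1.96432, -1.80205), so ‖F‖₂ = 2.666.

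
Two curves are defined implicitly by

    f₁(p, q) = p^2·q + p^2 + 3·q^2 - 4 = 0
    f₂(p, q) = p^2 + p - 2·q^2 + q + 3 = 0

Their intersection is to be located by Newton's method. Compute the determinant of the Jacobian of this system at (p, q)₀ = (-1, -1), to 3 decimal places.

-5.000

J = [[2·p·q + 2·p, p^2 + 6·q], [2·p + 1, -4·q + 1]].
At the point, J = [[0.000, -5.000], [-1.000, 5.000]].
det J = -5.000.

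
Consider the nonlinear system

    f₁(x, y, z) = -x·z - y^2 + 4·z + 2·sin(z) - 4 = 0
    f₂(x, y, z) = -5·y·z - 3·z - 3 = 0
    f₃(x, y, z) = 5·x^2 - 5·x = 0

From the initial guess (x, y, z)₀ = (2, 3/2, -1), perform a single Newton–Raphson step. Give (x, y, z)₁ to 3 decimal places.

(1.333, -3.979, -2.895)

At (2, 3/2, -1): F = (-9.93294, 7.500, 10.000).
Jacobian J = [[-z, -2·y, -x + 2·cos(z) + 4], [0, -5·z, -5·y - 3], [10·x - 5, 0, 0]].
At the point, J = [[1.000, -3.000, 3.08060], [0.000, 5.000, -10.500], [15.000, 0.000, 0.000]] (det J = 241.45465).
Solving J·Δ = −F gives Δ = (-0.667, -5.479, -1.895).
Then the next iterate is (x, y, z)₁ = (1.333, -3.979, -2.895).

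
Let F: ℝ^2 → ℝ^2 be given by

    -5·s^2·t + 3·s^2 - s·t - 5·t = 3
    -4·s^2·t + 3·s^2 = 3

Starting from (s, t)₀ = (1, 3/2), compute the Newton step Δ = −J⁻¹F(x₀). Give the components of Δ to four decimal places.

At (1, 3/2): F = (-16.5000, -6.0000).
Jacobian J = [[-10·s·t + 6·s - t, -5·s^2 - s - 5], [-8·s·t + 6·s, -4·s^2]].
At the point, J = [[-10.5000, -11.0000], [-6.0000, -4.0000]] (det J = -24.0000).
Solving J·Δ = −F gives Δ = (0.0000, -1.5000).

(0.0000, -1.5000)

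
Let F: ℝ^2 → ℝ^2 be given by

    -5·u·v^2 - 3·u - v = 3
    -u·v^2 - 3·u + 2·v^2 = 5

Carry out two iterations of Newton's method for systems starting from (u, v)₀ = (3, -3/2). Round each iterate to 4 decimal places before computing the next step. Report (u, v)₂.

(-0.1070, -1.4902)

At (3, -3/2): F = (-44.2500, -16.2500).
Jacobian J = [[-5·v^2 - 3, -10·u·v - 1], [-v^2 - 3, -2·u·v + 4·v]].
At the point, J = [[-14.2500, 44.0000], [-5.2500, 3.0000]] (det J = 188.2500).
Solving J·Δ = −F gives Δ = (-3.0930, 0.0040).
Then the next iterate is (u, v)₁ = (-0.0930, -1.4960).
Round to (-0.0930, -1.4960) and repeat: F = (-0.184323, -0.036833), J = [[-14.190080, -2.391280], [-5.238016, -6.262256]].
Δ = (-0.0140, 0.0058), so (u, v)₂ = (-0.1070, -1.4902).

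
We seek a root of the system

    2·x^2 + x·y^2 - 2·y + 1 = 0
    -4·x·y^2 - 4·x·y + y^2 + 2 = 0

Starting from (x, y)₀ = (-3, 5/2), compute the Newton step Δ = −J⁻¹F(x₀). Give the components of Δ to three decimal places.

At (-3, 5/2): F = (-4.750, 113.250).
Jacobian J = [[4·x + y^2, 2·x·y - 2], [-4·y^2 - 4·y, -8·x·y - 4·x + 2·y]].
At the point, J = [[-5.750, -17.000], [-35.000, 77.000]] (det J = -1037.750).
Solving J·Δ = −F gives Δ = (1.503, -0.788).

(1.503, -0.788)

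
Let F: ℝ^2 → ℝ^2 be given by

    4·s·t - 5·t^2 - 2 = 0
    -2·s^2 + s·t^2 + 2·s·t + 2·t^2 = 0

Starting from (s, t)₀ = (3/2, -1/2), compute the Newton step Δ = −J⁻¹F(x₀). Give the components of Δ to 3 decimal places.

At (3/2, -1/2): F = (-6.250, -5.125).
Jacobian J = [[4·t, 4·s - 10·t], [-4·s + t^2 + 2·t, 2·s·t + 2·s + 4·t]].
At the point, J = [[-2.000, 11.000], [-6.750, -0.500]] (det J = 75.250).
Solving J·Δ = −F gives Δ = (-0.791, 0.424).

(-0.791, 0.424)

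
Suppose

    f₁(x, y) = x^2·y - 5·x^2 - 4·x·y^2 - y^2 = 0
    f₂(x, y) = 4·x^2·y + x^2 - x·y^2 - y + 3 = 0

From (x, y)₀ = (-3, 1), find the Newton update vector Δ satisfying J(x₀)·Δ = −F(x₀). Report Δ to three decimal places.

(1.446, -0.126)

At (-3, 1): F = (-25.000, 50.000).
Jacobian J = [[2·x·y - 10·x - 4·y^2, x^2 - 8·x·y - 2·y], [8·x·y + 2·x - y^2, 4·x^2 - 2·x·y - 1]].
At the point, J = [[20.000, 31.000], [-31.000, 41.000]] (det J = 1781.000).
Solving J·Δ = −F gives Δ = (1.446, -0.126).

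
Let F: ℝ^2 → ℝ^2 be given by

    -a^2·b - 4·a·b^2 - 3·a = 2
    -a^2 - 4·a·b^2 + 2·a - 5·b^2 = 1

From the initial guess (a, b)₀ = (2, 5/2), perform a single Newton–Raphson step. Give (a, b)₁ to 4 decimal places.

(1.3752, 1.4941)

At (2, 5/2): F = (-68.0000, -82.2500).
Jacobian J = [[-2·a·b - 4·b^2 - 3, -a^2 - 8·a·b], [-2·a - 4·b^2 + 2, -8·a·b - 10·b]].
At the point, J = [[-38.0000, -44.0000], [-27.0000, -65.0000]] (det J = 1282.0000).
Solving J·Δ = −F gives Δ = (-0.6248, -1.0059).
Then the next iterate is (a, b)₁ = (1.3752, 1.4941).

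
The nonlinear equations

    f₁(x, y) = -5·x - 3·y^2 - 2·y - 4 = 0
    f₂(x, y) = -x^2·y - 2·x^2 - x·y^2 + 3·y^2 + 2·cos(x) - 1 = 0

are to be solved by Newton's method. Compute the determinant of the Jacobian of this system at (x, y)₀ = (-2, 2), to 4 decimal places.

J = [[-5, -6·y - 2], [-2·x·y - 4·x - y^2 - 2·sin(x), -x^2 - 2·x·y + 6·y]].
At the point, J = [[-5.0000, -14.0000], [13.818595, 16.0000]].
det J = 113.4603.

113.4603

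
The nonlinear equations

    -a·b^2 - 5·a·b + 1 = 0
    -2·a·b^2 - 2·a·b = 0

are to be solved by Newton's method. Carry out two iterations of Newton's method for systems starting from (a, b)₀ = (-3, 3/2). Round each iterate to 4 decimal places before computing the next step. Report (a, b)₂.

At (-3, 3/2): F = (30.2500, 22.5000).
Jacobian J = [[-b^2 - 5·b, -2·a·b - 5·a], [-2·b^2 - 2·b, -4·a·b - 2·a]].
At the point, J = [[-9.7500, 24.0000], [-7.5000, 24.0000]] (det J = -54.0000).
Solving J·Δ = −F gives Δ = (3.4444, 0.1389).
Then the next iterate is (a, b)₁ = (0.4444, 1.6389).
Round to (0.4444, 1.6389) and repeat: F = (-3.835291, -3.843965), J = [[-10.880493, -3.678654], [-8.649786, -3.802109]].
Δ = (-0.0462, -0.9058), so (a, b)₂ = (0.3982, 0.7331).

(0.3982, 0.7331)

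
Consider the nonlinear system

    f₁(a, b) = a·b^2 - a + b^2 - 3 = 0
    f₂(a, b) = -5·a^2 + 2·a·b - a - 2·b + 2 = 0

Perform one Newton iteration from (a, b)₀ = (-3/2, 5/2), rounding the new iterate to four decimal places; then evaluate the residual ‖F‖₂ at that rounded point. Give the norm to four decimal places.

At (-3/2, 5/2): F = (-4.6250, -20.2500).
Jacobian J = [[b^2 - 1, 2·a·b + 2·b], [-10·a + 2·b - 1, 2·a - 2]].
At the point, J = [[5.2500, -2.5000], [19.0000, -5.0000]] (det J = 21.2500).
Solving J·Δ = −F gives Δ = (1.2941, 0.8676).
Then the next iterate is (a, b)₁ = (-0.2059, 3.3676).
Re-evaluating at (-0.2059, 3.3676): F = (6.211574, -6.128052), so ‖F‖₂ = 8.7256.

8.7256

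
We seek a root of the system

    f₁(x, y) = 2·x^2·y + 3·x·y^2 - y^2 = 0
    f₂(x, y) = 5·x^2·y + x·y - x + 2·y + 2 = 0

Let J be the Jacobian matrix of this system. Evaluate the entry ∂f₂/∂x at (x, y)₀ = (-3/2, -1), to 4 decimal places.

13.0000

∂f₂/∂x = 10·x·y + y - 1.
At (-3/2, -1) this is 13.0000.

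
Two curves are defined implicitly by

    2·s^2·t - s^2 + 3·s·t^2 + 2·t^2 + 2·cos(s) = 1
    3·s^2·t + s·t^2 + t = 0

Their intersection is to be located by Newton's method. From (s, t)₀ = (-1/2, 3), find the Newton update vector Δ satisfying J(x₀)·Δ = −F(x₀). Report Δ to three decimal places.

(-0.375, 0.600)

At (-1/2, 3): F = (6.50517, 0.750).
Jacobian J = [[4·s·t - 2·s + 3·t^2 - 2·sin(s), 2·s^2 + 6·s·t + 4·t], [6·s·t + t^2, 3·s^2 + 2·s·t + 1]].
At the point, J = [[22.95885, 3.500], [0.000, -1.250]] (det J = -28.69856).
Solving J·Δ = −F gives Δ = (-0.375, 0.600).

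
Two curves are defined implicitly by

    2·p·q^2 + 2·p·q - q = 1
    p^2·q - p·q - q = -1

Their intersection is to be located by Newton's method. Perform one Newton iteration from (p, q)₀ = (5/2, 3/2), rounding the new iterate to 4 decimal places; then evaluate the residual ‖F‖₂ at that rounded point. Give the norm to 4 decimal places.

4.7224

At (5/2, 3/2): F = (16.2500, 5.1250).
Jacobian J = [[2·q^2 + 2·q, 4·p·q + 2·p - 1], [2·p·q - q, p^2 - p - 1]].
At the point, J = [[7.5000, 19.0000], [6.0000, 2.7500]] (det J = -93.3750).
Solving J·Δ = −F gives Δ = (-0.5643, -0.6325).
Then the next iterate is (p, q)₁ = (1.9357, 0.8675).
Re-evaluating at (1.9357, 0.8675): F = (4.404386, 1.703746), so ‖F‖₂ = 4.7224.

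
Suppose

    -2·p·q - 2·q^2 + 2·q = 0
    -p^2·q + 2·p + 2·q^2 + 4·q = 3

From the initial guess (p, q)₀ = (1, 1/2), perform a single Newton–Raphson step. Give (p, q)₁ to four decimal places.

At (1, 1/2): F = (-0.5000, 1.0000).
Jacobian J = [[-2·q, -2·p - 4·q + 2], [-2·p·q + 2, -p^2 + 4·q + 4]].
At the point, J = [[-1.0000, -2.0000], [1.0000, 5.0000]] (det J = -3.0000).
Solving J·Δ = −F gives Δ = (-0.1667, -0.1667).
Then the next iterate is (p, q)₁ = (0.8333, 0.3333).

(0.8333, 0.3333)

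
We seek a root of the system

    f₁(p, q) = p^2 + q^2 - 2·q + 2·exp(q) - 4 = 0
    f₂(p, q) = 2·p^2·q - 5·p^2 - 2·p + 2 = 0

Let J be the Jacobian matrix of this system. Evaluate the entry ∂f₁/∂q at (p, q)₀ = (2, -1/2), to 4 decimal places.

-1.7869

∂f₁/∂q = 2·q + 2·exp(q) - 2.
At (2, -1/2) this is -1.7869.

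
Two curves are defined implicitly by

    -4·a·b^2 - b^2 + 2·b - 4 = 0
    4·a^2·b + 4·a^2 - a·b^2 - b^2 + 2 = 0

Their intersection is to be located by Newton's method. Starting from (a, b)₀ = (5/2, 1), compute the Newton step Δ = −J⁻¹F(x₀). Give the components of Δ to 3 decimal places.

(-1.040, -0.442)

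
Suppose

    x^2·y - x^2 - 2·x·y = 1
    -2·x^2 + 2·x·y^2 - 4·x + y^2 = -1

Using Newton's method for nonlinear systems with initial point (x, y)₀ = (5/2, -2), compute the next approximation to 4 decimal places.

(1.6496, -1.6832)

At (5/2, -2): F = (-9.7500, 2.5000).
Jacobian J = [[2·x·y - 2·x - 2·y, x^2 - 2·x], [-4·x + 2·y^2 - 4, 4·x·y + 2·y]].
At the point, J = [[-11.0000, 1.2500], [-6.0000, -24.0000]] (det J = 271.5000).
Solving J·Δ = −F gives Δ = (-0.8504, 0.3168).
Then the next iterate is (x, y)₁ = (1.6496, -1.6832).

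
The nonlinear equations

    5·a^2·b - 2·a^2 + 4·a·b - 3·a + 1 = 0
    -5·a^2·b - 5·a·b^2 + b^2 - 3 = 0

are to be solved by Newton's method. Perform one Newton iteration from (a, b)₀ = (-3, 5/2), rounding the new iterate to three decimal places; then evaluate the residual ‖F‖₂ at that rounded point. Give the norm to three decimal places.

23.186

At (-3, 5/2): F = (74.500, -15.500).
Jacobian J = [[10·a·b - 4·a + 4·b - 3, 5·a^2 + 4·a], [-10·a·b - 5·b^2, -5·a^2 - 10·a·b + 2·b]].
At the point, J = [[-56.000, 33.000], [43.750, 35.000]] (det J = -3403.750).
Solving J·Δ = −F gives Δ = (0.916, -0.703).
Then the next iterate is (a, b)₁ = (-2.084, 1.797).
Re-evaluating at (-2.084, 1.797): F = (22.60845, -5.14479), so ‖F‖₂ = 23.186.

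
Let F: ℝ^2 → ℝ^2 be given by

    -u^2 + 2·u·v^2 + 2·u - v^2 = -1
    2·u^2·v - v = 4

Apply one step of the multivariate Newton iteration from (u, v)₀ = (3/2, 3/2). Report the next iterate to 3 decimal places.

At (3/2, 3/2): F = (6.250, 1.250).
Jacobian J = [[-2·u + 2·v^2 + 2, 4·u·v - 2·v], [4·u·v, 2·u^2 - 1]].
At the point, J = [[3.500, 6.000], [9.000, 3.500]] (det J = -41.750).
Solving J·Δ = −F gives Δ = (0.344, -1.243).
Then the next iterate is (u, v)₁ = (1.844, 0.257).

(1.844, 0.257)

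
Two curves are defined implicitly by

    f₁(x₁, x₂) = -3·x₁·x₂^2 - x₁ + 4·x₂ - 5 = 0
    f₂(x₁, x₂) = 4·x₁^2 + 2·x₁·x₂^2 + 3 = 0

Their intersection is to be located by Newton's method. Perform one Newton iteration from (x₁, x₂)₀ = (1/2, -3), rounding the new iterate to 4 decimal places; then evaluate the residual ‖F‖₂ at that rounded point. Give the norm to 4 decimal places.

At (1/2, -3): F = (-31.0000, 13.0000).
Jacobian J = [[-3·x₂^2 - 1, -6·x₁·x₂ + 4], [8·x₁ + 2·x₂^2, 4·x₁·x₂]].
At the point, J = [[-28.0000, 13.0000], [22.0000, -6.0000]] (det J = -118.0000).
Solving J·Δ = −F gives Δ = (0.1441, 2.6949).
Then the next iterate is (x₁, x₂)₁ = (0.6441, -0.3051).
Re-evaluating at (0.6441, -0.3051): F = (-7.044370, 4.779373), so ‖F‖₂ = 8.5127.

8.5127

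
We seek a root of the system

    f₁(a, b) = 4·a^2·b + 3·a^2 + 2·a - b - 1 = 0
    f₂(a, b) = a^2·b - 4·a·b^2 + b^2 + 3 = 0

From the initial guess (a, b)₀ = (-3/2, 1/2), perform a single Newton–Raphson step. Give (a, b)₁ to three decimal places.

(-1.346, -0.094)

At (-3/2, 1/2): F = (6.750, 5.875).
Jacobian J = [[8·a·b + 6·a + 2, 4·a^2 - 1], [2·a·b - 4·b^2, a^2 - 8·a·b + 2·b]].
At the point, J = [[-13.000, 8.000], [-2.500, 9.250]] (det J = -100.250).
Solving J·Δ = −F gives Δ = (0.154, -0.594).
Then the next iterate is (a, b)₁ = (-1.346, -0.094).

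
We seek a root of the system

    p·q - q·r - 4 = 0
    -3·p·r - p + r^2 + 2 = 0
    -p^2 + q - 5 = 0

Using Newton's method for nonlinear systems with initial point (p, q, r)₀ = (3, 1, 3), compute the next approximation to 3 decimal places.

(2.462, 10.769, -1.538)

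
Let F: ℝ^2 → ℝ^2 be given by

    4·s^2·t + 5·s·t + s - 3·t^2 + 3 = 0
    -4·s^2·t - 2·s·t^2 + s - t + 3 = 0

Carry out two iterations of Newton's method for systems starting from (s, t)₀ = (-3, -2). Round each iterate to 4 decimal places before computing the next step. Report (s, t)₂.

(-2.9251, -0.0234)

At (-3, -2): F = (-54.0000, 98.0000).
Jacobian J = [[8·s·t + 5·t + 1, 4·s^2 + 5·s - 6·t], [-8·s·t - 2·t^2 + 1, -4·s^2 - 4·s·t - 1]].
At the point, J = [[39.0000, 33.0000], [-55.0000, -61.0000]] (det J = -564.0000).
Solving J·Δ = −F gives Δ = (0.1064, 1.5106).
Then the next iterate is (s, t)₁ = (-2.8936, -0.4894).
Round to (-2.8936, -0.4894) and repeat: F = (-9.922328, 18.372736), J = [[9.882023, 21.960084], [-10.808047, -40.156195]].
Δ = (-0.0315, 0.4660), so (s, t)₂ = (-2.9251, -0.0234).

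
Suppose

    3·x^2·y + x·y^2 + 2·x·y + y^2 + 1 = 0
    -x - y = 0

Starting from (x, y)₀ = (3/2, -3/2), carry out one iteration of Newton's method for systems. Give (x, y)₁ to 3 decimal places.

(1.015, -1.015)

At (3/2, -3/2): F = (-8.000, 0.000).
Jacobian J = [[6·x·y + y^2 + 2·y, 3·x^2 + 2·x·y + 2·x + 2·y], [-1, -1]].
At the point, J = [[-14.250, 2.250], [-1.000, -1.000]] (det J = 16.500).
Solving J·Δ = −F gives Δ = (-0.485, 0.485).
Then the next iterate is (x, y)₁ = (1.015, -1.015).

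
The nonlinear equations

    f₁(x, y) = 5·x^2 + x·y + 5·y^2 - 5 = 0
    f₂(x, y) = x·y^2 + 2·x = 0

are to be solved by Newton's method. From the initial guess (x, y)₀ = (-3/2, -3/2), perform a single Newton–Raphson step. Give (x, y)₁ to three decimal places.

At (-3/2, -3/2): F = (19.750, -6.375).
Jacobian J = [[10·x + y, x + 10·y], [y^2 + 2, 2·x·y]].
At the point, J = [[-16.500, -16.500], [4.250, 4.500]] (det J = -4.125).
Solving J·Δ = −F gives Δ = (-3.955, 5.152).
Then the next iterate is (x, y)₁ = (-5.455, 3.652).

(-5.455, 3.652)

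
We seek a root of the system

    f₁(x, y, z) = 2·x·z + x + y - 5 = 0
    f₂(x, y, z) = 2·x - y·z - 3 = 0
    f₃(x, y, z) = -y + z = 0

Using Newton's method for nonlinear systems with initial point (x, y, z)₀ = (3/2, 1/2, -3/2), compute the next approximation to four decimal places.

At (3/2, 1/2, -3/2): F = (-7.5000, 0.7500, -2.0000).
Jacobian J = [[2·z + 1, 1, 2·x], [2, -z, -y], [0, -1, 1]].
At the point, J = [[-2.0000, 1.0000, 3.0000], [2.0000, 1.5000, -0.5000], [0.0000, -1.0000, 1.0000]] (det J = -10.0000).
Solving J·Δ = −F gives Δ = (-0.0500, 0.3500, 2.3500).
Then the next iterate is (x, y, z)₁ = (1.4500, 0.8500, 0.8500).

(1.4500, 0.8500, 0.8500)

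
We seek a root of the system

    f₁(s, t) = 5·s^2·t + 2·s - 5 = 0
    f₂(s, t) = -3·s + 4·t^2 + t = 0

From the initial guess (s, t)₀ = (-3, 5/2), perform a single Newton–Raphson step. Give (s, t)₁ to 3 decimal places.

(-2.650, 0.812)

At (-3, 5/2): F = (101.500, 36.500).
Jacobian J = [[10·s·t + 2, 5·s^2], [-3, 8·t + 1]].
At the point, J = [[-73.000, 45.000], [-3.000, 21.000]] (det J = -1398.000).
Solving J·Δ = −F gives Δ = (0.350, -1.688).
Then the next iterate is (s, t)₁ = (-2.650, 0.812).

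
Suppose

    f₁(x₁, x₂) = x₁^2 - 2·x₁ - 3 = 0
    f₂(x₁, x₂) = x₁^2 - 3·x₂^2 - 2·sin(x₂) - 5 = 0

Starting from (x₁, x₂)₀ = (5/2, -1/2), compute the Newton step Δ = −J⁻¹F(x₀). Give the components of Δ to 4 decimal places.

(0.5833, -3.5149)

At (5/2, -1/2): F = (-1.7500, 1.458851).
Jacobian J = [[2·x₁ - 2, 0], [2·x₁, -6·x₂ - 2·cos(x₂)]].
At the point, J = [[3.0000, 0.0000], [5.0000, 1.244835]] (det J = 3.734505).
Solving J·Δ = −F gives Δ = (0.5833, -3.5149).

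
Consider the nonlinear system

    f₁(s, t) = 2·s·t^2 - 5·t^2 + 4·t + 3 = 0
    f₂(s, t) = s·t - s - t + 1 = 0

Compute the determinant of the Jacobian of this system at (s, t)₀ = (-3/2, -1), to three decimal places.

J = [[2·t^2, 4·s·t - 10·t + 4], [t - 1, s - 1]].
At the point, J = [[2.000, 20.000], [-2.000, -2.500]].
det J = 35.000.

35.000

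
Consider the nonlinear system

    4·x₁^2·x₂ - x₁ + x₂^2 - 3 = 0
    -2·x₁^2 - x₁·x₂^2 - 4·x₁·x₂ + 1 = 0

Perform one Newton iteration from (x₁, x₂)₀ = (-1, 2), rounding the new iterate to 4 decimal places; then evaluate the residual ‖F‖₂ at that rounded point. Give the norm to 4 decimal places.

At (-1, 2): F = (10.0000, 11.0000).
Jacobian J = [[8·x₁·x₂ - 1, 4·x₁^2 + 2·x₂], [-4·x₁ - x₂^2 - 4·x₂, -2·x₁·x₂ - 4·x₁]].
At the point, J = [[-17.0000, 8.0000], [-8.0000, 8.0000]] (det J = -72.0000).
Solving J·Δ = −F gives Δ = (-0.1111, -1.4861).
Then the next iterate is (x₁, x₂)₁ = (-1.1111, 0.5139).
Re-evaluating at (-1.1111, 0.5139): F = (0.912920, 1.108325), so ‖F‖₂ = 1.4359.

1.4359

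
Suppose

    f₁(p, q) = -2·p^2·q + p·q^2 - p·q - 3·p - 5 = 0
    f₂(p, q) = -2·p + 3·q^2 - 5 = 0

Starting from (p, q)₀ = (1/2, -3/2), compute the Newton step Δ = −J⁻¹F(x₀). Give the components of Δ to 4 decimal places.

At (1/2, -3/2): F = (-3.8750, 0.7500).
Jacobian J = [[-4·p·q + q^2 - q - 3, -2·p^2 + 2·p·q - p], [-2, 6·q]].
At the point, J = [[3.7500, -2.5000], [-2.0000, -9.0000]] (det J = -38.7500).
Solving J·Δ = −F gives Δ = (0.9484, -0.1274).

(0.9484, -0.1274)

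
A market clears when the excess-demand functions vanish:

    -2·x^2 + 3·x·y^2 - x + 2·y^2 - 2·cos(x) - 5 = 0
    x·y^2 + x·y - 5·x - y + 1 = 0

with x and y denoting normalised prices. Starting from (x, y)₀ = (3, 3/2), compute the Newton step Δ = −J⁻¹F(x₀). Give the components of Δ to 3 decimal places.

(6.078, 1.077)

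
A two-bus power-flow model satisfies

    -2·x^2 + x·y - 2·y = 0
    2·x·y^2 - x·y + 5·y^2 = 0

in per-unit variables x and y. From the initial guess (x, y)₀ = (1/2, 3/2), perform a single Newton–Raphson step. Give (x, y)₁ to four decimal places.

(-6.3235, 1.9412)

At (1/2, 3/2): F = (-2.7500, 12.7500).
Jacobian J = [[-4·x + y, x - 2], [2·y^2 - y, 4·x·y - x + 10·y]].
At the point, J = [[-0.5000, -1.5000], [3.0000, 17.5000]] (det J = -4.2500).
Solving J·Δ = −F gives Δ = (-6.8235, 0.4412).
Then the next iterate is (x, y)₁ = (-6.3235, 1.9412).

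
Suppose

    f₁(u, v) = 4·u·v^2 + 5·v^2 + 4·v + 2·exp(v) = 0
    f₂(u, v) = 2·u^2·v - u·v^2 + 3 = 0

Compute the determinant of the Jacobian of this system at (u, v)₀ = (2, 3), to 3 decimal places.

-1976.566

J = [[4·v^2, 8·u·v + 10·v + 2·exp(v) + 4], [4·u·v - v^2, 2·u^2 - 2·u·v]].
At the point, J = [[36.000, 122.17107], [15.000, -4.000]].
det J = -1976.566.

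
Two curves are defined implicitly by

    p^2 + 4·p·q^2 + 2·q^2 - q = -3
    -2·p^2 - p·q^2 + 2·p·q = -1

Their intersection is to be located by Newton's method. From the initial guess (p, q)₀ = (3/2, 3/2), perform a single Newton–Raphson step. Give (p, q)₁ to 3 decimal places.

(1.286, 0.666)

At (3/2, 3/2): F = (21.750, -2.375).
Jacobian J = [[2·p + 4·q^2, 8·p·q + 4·q - 1], [-4·p - q^2 + 2·q, -2·p·q + 2·p]].
At the point, J = [[12.000, 23.000], [-5.250, -1.500]] (det J = 102.750).
Solving J·Δ = −F gives Δ = (-0.214, -0.834).
Then the next iterate is (p, q)₁ = (1.286, 0.666).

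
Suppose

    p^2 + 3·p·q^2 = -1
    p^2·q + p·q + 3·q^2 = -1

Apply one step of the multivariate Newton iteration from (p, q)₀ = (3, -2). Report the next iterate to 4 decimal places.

(2.2143, -1.1151)

At (3, -2): F = (46.0000, -11.0000).
Jacobian J = [[2·p + 3·q^2, 6·p·q], [2·p·q + q, p^2 + p + 6·q]].
At the point, J = [[18.0000, -36.0000], [-14.0000, 0.0000]] (det J = -504.0000).
Solving J·Δ = −F gives Δ = (-0.7857, 0.8849).
Then the next iterate is (p, q)₁ = (2.2143, -1.1151).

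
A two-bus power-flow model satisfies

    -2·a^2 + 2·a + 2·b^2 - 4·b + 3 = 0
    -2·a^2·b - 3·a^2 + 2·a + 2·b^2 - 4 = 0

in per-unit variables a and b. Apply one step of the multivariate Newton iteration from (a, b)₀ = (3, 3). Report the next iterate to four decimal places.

At (3, 3): F = (-3.0000, -61.0000).
Jacobian J = [[-4·a + 2, 4·b - 4], [-4·a·b - 6·a + 2, -2·a^2 + 4·b]].
At the point, J = [[-10.0000, 8.0000], [-52.0000, -6.0000]] (det J = 476.0000).
Solving J·Δ = −F gives Δ = (-1.0630, -0.9538).
Then the next iterate is (a, b)₁ = (1.9370, 2.0462).

(1.9370, 2.0462)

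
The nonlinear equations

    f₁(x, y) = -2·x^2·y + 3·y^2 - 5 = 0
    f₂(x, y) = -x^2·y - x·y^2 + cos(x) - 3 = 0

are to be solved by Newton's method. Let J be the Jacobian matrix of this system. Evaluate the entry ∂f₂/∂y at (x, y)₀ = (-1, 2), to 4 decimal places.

∂f₂/∂y = -x^2 - 2·x·y.
At (-1, 2) this is 3.0000.

3.0000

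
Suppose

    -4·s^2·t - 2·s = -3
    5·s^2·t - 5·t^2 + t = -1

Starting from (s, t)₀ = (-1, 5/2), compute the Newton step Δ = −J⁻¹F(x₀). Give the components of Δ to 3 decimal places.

(0.077, -0.904)

At (-1, 5/2): F = (-5.000, -15.250).
Jacobian J = [[-8·s·t - 2, -4·s^2], [10·s·t, 5·s^2 - 10·t + 1]].
At the point, J = [[18.000, -4.000], [-25.000, -19.000]] (det J = -442.000).
Solving J·Δ = −F gives Δ = (0.077, -0.904).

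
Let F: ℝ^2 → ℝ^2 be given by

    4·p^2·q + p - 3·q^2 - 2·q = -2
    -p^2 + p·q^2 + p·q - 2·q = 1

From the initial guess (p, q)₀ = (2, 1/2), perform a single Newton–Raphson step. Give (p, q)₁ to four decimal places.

(0.6977, 0.6337)

At (2, 1/2): F = (10.2500, -4.5000).
Jacobian J = [[8·p·q + 1, 4·p^2 - 6·q - 2], [-2·p + q^2 + q, 2·p·q + p - 2]].
At the point, J = [[9.0000, 11.0000], [-3.2500, 2.0000]] (det J = 53.7500).
Solving J·Δ = −F gives Δ = (-1.3023, 0.1337).
Then the next iterate is (p, q)₁ = (0.6977, 0.6337).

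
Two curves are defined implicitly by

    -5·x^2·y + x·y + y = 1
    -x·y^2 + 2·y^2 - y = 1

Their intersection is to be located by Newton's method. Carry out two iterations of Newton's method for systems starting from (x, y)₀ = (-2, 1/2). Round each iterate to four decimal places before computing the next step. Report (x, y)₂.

(-0.0615, 0.9793)

At (-2, 1/2): F = (-11.5000, -0.5000).
Jacobian J = [[-10·x·y + y, -5·x^2 + x + 1], [-y^2, -2·x·y + 4·y - 1]].
At the point, J = [[10.5000, -21.0000], [-0.2500, 3.0000]] (det J = 26.2500).
Solving J·Δ = −F gives Δ = (1.7143, 0.3095).
Then the next iterate is (x, y)₁ = (-0.2857, 0.8095).
Round to (-0.2857, 0.8095) and repeat: F = (-0.752149, -0.311703), J = [[3.122242, 0.306178], [-0.655290, 2.700548]].
Δ = (0.2242, 0.1698), so (x, y)₂ = (-0.0615, 0.9793).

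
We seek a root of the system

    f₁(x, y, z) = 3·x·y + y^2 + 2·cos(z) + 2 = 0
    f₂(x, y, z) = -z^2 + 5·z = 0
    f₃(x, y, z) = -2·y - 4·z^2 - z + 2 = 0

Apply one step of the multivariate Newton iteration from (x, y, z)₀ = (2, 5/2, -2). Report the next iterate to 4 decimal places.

At (2, 5/2, -2): F = (22.417706, -14.0000, -17.0000).
Jacobian J = [[3·y, 3·x + 2·y, -2·sin(z)], [0, 0, -2·z + 5], [0, -2, -8·z - 1]].
At the point, J = [[7.5000, 11.0000, 1.818595], [0.0000, 0.0000, 9.0000], [0.0000, -2.0000, 15.0000]] (det J = 135.0000).
Solving J·Δ = −F gives Δ = (-8.0107, 3.1667, 1.5556).
Then the next iterate is (x, y, z)₁ = (-6.0107, 5.6667, -0.4444).

(-6.0107, 5.6667, -0.4444)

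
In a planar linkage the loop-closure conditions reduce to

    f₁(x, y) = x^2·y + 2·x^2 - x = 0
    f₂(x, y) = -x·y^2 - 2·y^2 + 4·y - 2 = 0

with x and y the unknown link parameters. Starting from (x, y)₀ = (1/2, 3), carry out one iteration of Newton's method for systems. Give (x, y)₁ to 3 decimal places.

(0.377, 1.964)

At (1/2, 3): F = (0.750, -12.500).
Jacobian J = [[2·x·y + 4·x - 1, x^2], [-y^2, -2·x·y - 4·y + 4]].
At the point, J = [[4.000, 0.250], [-9.000, -11.000]] (det J = -41.750).
Solving J·Δ = −F gives Δ = (-0.123, -1.036).
Then the next iterate is (x, y)₁ = (0.377, 1.964).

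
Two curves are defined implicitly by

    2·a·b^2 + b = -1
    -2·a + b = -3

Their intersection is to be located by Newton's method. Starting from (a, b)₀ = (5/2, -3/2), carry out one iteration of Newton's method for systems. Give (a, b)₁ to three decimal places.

(0.872, -1.255)

At (5/2, -3/2): F = (10.750, -3.500).
Jacobian J = [[2·b^2, 4·a·b + 1], [-2, 1]].
At the point, J = [[4.500, -14.000], [-2.000, 1.000]] (det J = -23.500).
Solving J·Δ = −F gives Δ = (-1.628, 0.245).
Then the next iterate is (a, b)₁ = (0.872, -1.255).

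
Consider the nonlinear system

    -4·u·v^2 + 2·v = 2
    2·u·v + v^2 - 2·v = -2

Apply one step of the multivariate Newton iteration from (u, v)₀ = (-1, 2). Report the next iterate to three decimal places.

(-0.500, 1.444)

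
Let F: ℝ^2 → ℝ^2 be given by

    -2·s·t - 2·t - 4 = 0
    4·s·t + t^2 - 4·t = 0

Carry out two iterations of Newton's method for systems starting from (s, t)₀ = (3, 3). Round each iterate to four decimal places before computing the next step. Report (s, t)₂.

At (3, 3): F = (-28.0000, 33.0000).
Jacobian J = [[-2·t, -2·s - 2], [4·t, 4·s + 2·t - 4]].
At the point, J = [[-6.0000, -8.0000], [12.0000, 14.0000]] (det J = 12.0000).
Solving J·Δ = −F gives Δ = (10.6667, -11.5000).
Then the next iterate is (s, t)₁ = (13.6667, -8.5000).
Round to (13.6667, -8.5000) and repeat: F = (245.3339, -358.4178), J = [[17.0000, -29.3334], [-34.0000, 33.6668]].
Δ = (-5.3035, 5.2900), so (s, t)₂ = (8.3632, -3.2100).

(8.3632, -3.2100)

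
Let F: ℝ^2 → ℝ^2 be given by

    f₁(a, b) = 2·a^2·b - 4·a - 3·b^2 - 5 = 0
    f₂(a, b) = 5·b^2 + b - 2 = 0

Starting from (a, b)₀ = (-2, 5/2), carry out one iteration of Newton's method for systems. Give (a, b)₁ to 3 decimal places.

(-1.467, 1.279)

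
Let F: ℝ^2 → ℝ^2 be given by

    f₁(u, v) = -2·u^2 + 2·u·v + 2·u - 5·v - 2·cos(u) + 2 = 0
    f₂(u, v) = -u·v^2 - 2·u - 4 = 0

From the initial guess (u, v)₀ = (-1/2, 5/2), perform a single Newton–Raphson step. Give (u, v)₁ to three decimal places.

(-1.857, -2.028)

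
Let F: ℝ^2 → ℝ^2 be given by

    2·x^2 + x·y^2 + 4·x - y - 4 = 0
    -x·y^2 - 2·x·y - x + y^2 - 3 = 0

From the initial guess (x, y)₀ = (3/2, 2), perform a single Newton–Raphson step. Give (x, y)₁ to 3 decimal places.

(1.900, -1.220)

At (3/2, 2): F = (10.500, -12.500).
Jacobian J = [[4·x + y^2 + 4, 2·x·y - 1], [-y^2 - 2·y - 1, -2·x·y - 2·x + 2·y]].
At the point, J = [[14.000, 5.000], [-9.000, -5.000]] (det J = -25.000).
Solving J·Δ = −F gives Δ = (0.400, -3.220).
Then the next iterate is (x, y)₁ = (1.900, -1.220).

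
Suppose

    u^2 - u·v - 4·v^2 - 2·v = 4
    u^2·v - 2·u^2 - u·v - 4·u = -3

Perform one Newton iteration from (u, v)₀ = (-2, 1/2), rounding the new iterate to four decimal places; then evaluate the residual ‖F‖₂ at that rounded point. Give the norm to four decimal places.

5.2247

At (-2, 1/2): F = (-1.0000, 6.0000).
Jacobian J = [[2·u - v, -u - 8·v - 2], [2·u·v - 4·u - v - 4, u^2 - u]].
At the point, J = [[-4.5000, -4.0000], [1.5000, 6.0000]] (det J = -21.0000).
Solving J·Δ = −F gives Δ = (0.8571, -1.2143).
Then the next iterate is (u, v)₁ = (-1.1429, -0.7143).
Re-evaluating at (-1.1429, -0.7143): F = (-4.122451, 3.209752), so ‖F‖₂ = 5.2247.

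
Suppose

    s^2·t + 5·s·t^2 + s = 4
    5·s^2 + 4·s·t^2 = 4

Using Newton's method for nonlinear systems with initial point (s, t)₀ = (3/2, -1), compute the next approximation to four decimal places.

At (3/2, -1): F = (2.7500, 13.2500).
Jacobian J = [[2·s·t + 5·t^2 + 1, s^2 + 10·s·t], [10·s + 4·t^2, 8·s·t]].
At the point, J = [[3.0000, -12.7500], [19.0000, -12.0000]] (det J = 206.2500).
Solving J·Δ = −F gives Δ = (-0.6591, 0.0606).
Then the next iterate is (s, t)₁ = (0.8409, -0.9394).

(0.8409, -0.9394)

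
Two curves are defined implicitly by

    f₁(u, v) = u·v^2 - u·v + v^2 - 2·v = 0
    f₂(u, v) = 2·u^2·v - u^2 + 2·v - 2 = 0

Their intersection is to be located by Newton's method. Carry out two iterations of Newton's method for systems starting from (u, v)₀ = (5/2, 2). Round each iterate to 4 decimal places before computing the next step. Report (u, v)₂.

(0.5131, 1.6811)

At (5/2, 2): F = (5.0000, 20.7500).
Jacobian J = [[v^2 - v, 2·u·v - u + 2·v - 2], [4·u·v - 2·u, 2·u^2 + 2]].
At the point, J = [[2.0000, 9.5000], [15.0000, 14.5000]] (det J = -113.5000).
Solving J·Δ = −F gives Δ = (-1.0980, -0.2952).
Then the next iterate is (u, v)₁ = (1.4020, 1.7048).
Round to (1.4020, 1.7048) and repeat: F = (1.181306, 6.145919), J = [[1.201543, 4.787859], [6.756518, 5.931208]].
Δ = (-0.8889, -0.0237), so (u, v)₂ = (0.5131, 1.6811).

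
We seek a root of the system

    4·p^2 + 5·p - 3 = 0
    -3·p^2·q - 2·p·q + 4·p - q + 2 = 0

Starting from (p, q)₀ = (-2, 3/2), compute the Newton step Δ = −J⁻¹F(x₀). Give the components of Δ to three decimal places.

(0.273, -1.591)

At (-2, 3/2): F = (3.000, -19.500).
Jacobian J = [[8·p + 5, 0], [-6·p·q - 2·q + 4, -3·p^2 - 2·p - 1]].
At the point, J = [[-11.000, 0.000], [19.000, -9.000]] (det J = 99.000).
Solving J·Δ = −F gives Δ = (0.273, -1.591).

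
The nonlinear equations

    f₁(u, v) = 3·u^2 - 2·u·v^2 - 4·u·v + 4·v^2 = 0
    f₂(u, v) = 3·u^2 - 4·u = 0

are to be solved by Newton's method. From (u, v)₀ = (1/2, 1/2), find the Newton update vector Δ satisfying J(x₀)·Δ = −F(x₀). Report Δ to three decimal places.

At (1/2, 1/2): F = (0.500, -1.250).
Jacobian J = [[6·u - 2·v^2 - 4·v, -4·u·v - 4·u + 8·v], [6·u - 4, 0]].
At the point, J = [[0.500, 1.000], [-1.000, 0.000]] (det J = 1.000).
Solving J·Δ = −F gives Δ = (-1.250, 0.125).

(-1.250, 0.125)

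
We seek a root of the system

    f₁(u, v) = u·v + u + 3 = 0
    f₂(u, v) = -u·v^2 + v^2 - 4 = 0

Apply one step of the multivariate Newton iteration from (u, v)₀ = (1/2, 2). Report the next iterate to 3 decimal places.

(-0.750, 0.500)

At (1/2, 2): F = (4.500, -2.000).
Jacobian J = [[v + 1, u], [-v^2, -2·u·v + 2·v]].
At the point, J = [[3.000, 0.500], [-4.000, 2.000]] (det J = 8.000).
Solving J·Δ = −F gives Δ = (-1.250, -1.500).
Then the next iterate is (u, v)₁ = (-0.750, 0.500).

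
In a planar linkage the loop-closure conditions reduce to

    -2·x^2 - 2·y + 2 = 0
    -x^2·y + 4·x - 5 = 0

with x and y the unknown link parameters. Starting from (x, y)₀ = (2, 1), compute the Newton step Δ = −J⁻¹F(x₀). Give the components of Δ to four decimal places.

At (2, 1): F = (-8.0000, -1.0000).
Jacobian J = [[-4·x, -2], [-2·x·y + 4, -x^2]].
At the point, J = [[-8.0000, -2.0000], [0.0000, -4.0000]] (det J = 32.0000).
Solving J·Δ = −F gives Δ = (-0.9375, -0.2500).

(-0.9375, -0.2500)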